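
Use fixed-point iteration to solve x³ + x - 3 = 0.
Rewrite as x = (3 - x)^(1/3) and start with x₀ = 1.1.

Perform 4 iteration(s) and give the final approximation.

Equation: x³ + x - 3 = 0
Fixed-point form: x = (3 - x)^(1/3)
x₀ = 1.1

x_1 = g(1.100000) = 1.238562
x_2 = g(1.238562) = 1.207691
x_3 = g(1.207691) = 1.214705
x_4 = g(1.214705) = 1.213119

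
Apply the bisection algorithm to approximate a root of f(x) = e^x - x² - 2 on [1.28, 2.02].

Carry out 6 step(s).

f(x) = e^x - x² - 2
Initial interval: [1.28, 2.02]

Iteration 1:
  c_1 = (1.280000 + 2.020000)/2 = 1.650000
  f(c_1) = f(1.650000) = 0.484480
  f(a) × f(c) < 0, new interval: [1.280000, 1.650000]
Iteration 2:
  c_2 = (1.280000 + 1.650000)/2 = 1.465000
  f(c_2) = f(1.465000) = 0.181318
  f(a) × f(c) < 0, new interval: [1.280000, 1.465000]
Iteration 3:
  c_3 = (1.280000 + 1.465000)/2 = 1.372500
  f(c_3) = f(1.372500) = 0.061445
  f(a) × f(c) < 0, new interval: [1.280000, 1.372500]
Iteration 4:
  c_4 = (1.280000 + 1.372500)/2 = 1.326250
  f(c_4) = f(1.326250) = 0.007952
  f(a) × f(c) < 0, new interval: [1.280000, 1.326250]
Iteration 5:
  c_5 = (1.280000 + 1.326250)/2 = 1.303125
  f(c_5) = f(1.303125) = -0.017354
  f(a) × f(c) ≥ 0, new interval: [1.303125, 1.326250]
Iteration 6:
  c_6 = (1.303125 + 1.326250)/2 = 1.314688
  f(c_6) = f(1.314688) = -0.004816
  f(a) × f(c) ≥ 0, new interval: [1.314688, 1.326250]

After 6 iteration(s), the approximation is c_6 = 1.314688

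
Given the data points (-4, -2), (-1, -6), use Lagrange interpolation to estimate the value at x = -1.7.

Lagrange interpolation formula:
P(x) = Σ yᵢ × Lᵢ(x)
where Lᵢ(x) = Π_{j≠i} (x - xⱼ)/(xᵢ - xⱼ)

L_0(-1.7) = (-1.7 - (-1))/(-4 - (-1)) = 0.233333
L_1(-1.7) = (-1.7 - (-4))/(-1 - (-4)) = 0.766667

P(-1.7) = (-2)×L_0(-1.7) + (-6)×L_1(-1.7)
P(-1.7) = -5.066667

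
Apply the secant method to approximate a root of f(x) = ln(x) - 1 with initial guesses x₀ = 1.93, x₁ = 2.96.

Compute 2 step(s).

f(x) = ln(x) - 1
x₀ = 1.93, x₁ = 2.96

Secant formula: x_{n+1} = x_n - f(x_n)(x_n - x_{n-1})/(f(x_n) - f(x_{n-1}))

Iteration 1:
  f(1.930000) = -0.342480
  f(2.960000) = 0.085189
  x_2 = 2.960000 - 0.085189×(2.960000 - 1.930000)/(0.085189 - (-0.342480))
       = 2.754830
Iteration 2:
  f(2.960000) = 0.085189
  f(2.754830) = 0.013356
  x_3 = 2.754830 - 0.013356×(2.754830 - 2.960000)/(0.013356 - 0.085189)
       = 2.716684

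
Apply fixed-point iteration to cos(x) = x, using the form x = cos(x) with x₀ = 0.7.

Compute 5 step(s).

Equation: cos(x) = x
Fixed-point form: x = cos(x)
x₀ = 0.7

x_1 = g(0.700000) = 0.764842
x_2 = g(0.764842) = 0.721492
x_3 = g(0.721492) = 0.750821
x_4 = g(0.750821) = 0.731129
x_5 = g(0.731129) = 0.744421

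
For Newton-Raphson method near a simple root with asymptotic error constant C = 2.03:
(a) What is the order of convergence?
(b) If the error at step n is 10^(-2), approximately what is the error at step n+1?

(a) Newton-Raphson has quadratic (order 2) convergence near simple roots.
    This means |e_{n+1}| ≈ C|e_n|².

(b) With |e_n| = 10^(-2) and C = 2.03:
    |e_{n+1}| ≈ 2.03 × (10^(-2))² = 2.03 × 10^(-4)

(a) 2 (quadratic); (b) |e_{n+1}| ≈ 2.030e-04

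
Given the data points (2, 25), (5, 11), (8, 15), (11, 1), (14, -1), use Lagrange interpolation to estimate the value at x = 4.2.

Lagrange interpolation formula:
P(x) = Σ yᵢ × Lᵢ(x)
where Lᵢ(x) = Π_{j≠i} (x - xⱼ)/(xᵢ - xⱼ)

L_0(4.2) = (4.2 - 5)/(2 - 5) × (4.2 - 8)/(2 - 8) × (4.2 - 11)/(2 - 11) × (4.2 - 14)/(2 - 14) = 0.104211
L_1(4.2) = (4.2 - 2)/(5 - 2) × (4.2 - 8)/(5 - 8) × (4.2 - 11)/(5 - 11) × (4.2 - 14)/(5 - 14) = 1.146318
L_2(4.2) = (4.2 - 2)/(8 - 2) × (4.2 - 5)/(8 - 5) × (4.2 - 11)/(8 - 11) × (4.2 - 14)/(8 - 14) = -0.361995
L_3(4.2) = (4.2 - 2)/(11 - 2) × (4.2 - 5)/(11 - 5) × (4.2 - 8)/(11 - 8) × (4.2 - 14)/(11 - 14) = 0.134861
L_4(4.2) = (4.2 - 2)/(14 - 2) × (4.2 - 5)/(14 - 5) × (4.2 - 8)/(14 - 8) × (4.2 - 11)/(14 - 11) = -0.023394

P(4.2) = 25×L_0(4.2) + 11×L_1(4.2) + 15×L_2(4.2) + 1×L_3(4.2) + (-1)×L_4(4.2)
P(4.2) = 9.943091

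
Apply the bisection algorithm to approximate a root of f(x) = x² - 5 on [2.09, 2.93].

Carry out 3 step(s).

f(x) = x² - 5
Initial interval: [2.09, 2.93]

Iteration 1:
  c_1 = (2.090000 + 2.930000)/2 = 2.510000
  f(c_1) = f(2.510000) = 1.300100
  f(a) × f(c) < 0, new interval: [2.090000, 2.510000]
Iteration 2:
  c_2 = (2.090000 + 2.510000)/2 = 2.300000
  f(c_2) = f(2.300000) = 0.290000
  f(a) × f(c) < 0, new interval: [2.090000, 2.300000]
Iteration 3:
  c_3 = (2.090000 + 2.300000)/2 = 2.195000
  f(c_3) = f(2.195000) = -0.181975
  f(a) × f(c) ≥ 0, new interval: [2.195000, 2.300000]

After 3 iteration(s), the approximation is c_3 = 2.195000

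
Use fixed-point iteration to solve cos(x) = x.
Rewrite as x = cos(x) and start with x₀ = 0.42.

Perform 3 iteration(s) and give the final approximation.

Equation: cos(x) = x
Fixed-point form: x = cos(x)
x₀ = 0.42

x_1 = g(0.420000) = 0.913089
x_2 = g(0.913089) = 0.611304
x_3 = g(0.611304) = 0.818900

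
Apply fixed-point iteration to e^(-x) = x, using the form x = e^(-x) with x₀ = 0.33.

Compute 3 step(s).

Equation: e^(-x) = x
Fixed-point form: x = e^(-x)
x₀ = 0.33

x_1 = g(0.330000) = 0.718924
x_2 = g(0.718924) = 0.487276
x_3 = g(0.487276) = 0.614297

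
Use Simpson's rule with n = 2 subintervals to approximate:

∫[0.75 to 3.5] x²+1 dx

f(x) = x²+1
a = 0.75, b = 3.5, n = 2
h = (b - a)/n = 1.375000

Simpson's rule: (h/3)[f(x₀) + 4f(x₁) + 2f(x₂) + ... + f(xₙ)]

x_0 = 0.7500, f(x_0) = 1.562500, coefficient = 1
x_1 = 2.1250, f(x_1) = 5.515625, coefficient = 4
x_2 = 3.5000, f(x_2) = 13.250000, coefficient = 1

I ≈ (1.375000/3) × 36.875000 = 16.901042
Exact value: 16.901042
Error: 0.000000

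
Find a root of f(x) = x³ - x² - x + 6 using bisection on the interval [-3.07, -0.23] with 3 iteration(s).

f(x) = x³ - x² - x + 6
Initial interval: [-3.07, -0.23]

Iteration 1:
  c_1 = (-3.070000 + (-0.230000))/2 = -1.650000
  f(c_1) = f(-1.650000) = 0.435375
  f(a) × f(c) < 0, new interval: [-3.070000, -1.650000]
Iteration 2:
  c_2 = (-3.070000 + (-1.650000))/2 = -2.360000
  f(c_2) = f(-2.360000) = -10.353856
  f(a) × f(c) ≥ 0, new interval: [-2.360000, -1.650000]
Iteration 3:
  c_3 = (-2.360000 + (-1.650000))/2 = -2.005000
  f(c_3) = f(-2.005000) = -4.075175
  f(a) × f(c) ≥ 0, new interval: [-2.005000, -1.650000]

After 3 iteration(s), the approximation is c_3 = -2.005000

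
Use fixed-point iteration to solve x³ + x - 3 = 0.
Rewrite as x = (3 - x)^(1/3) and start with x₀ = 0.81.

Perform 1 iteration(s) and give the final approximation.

Equation: x³ + x - 3 = 0
Fixed-point form: x = (3 - x)^(1/3)
x₀ = 0.81

x_1 = g(0.810000) = 1.298618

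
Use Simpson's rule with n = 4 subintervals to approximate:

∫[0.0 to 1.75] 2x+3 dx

f(x) = 2x+3
a = 0.0, b = 1.75, n = 4
h = (b - a)/n = 0.437500

Simpson's rule: (h/3)[f(x₀) + 4f(x₁) + 2f(x₂) + ... + f(xₙ)]

x_0 = 0.0000, f(x_0) = 3.000000, coefficient = 1
x_1 = 0.4375, f(x_1) = 3.875000, coefficient = 4
x_2 = 0.8750, f(x_2) = 4.750000, coefficient = 2
x_3 = 1.3125, f(x_3) = 5.625000, coefficient = 4
x_4 = 1.7500, f(x_4) = 6.500000, coefficient = 1

I ≈ (0.437500/3) × 57.000000 = 8.312500
Exact value: 8.312500
Error: 0.000000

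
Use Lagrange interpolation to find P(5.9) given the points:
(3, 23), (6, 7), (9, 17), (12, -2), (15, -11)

Lagrange interpolation formula:
P(x) = Σ yᵢ × Lᵢ(x)
where Lᵢ(x) = Π_{j≠i} (x - xⱼ)/(xᵢ - xⱼ)

L_0(5.9) = (5.9 - 6)/(3 - 6) × (5.9 - 9)/(3 - 9) × (5.9 - 12)/(3 - 12) × (5.9 - 15)/(3 - 15) = 0.008852
L_1(5.9) = (5.9 - 3)/(6 - 3) × (5.9 - 9)/(6 - 9) × (5.9 - 12)/(6 - 12) × (5.9 - 15)/(6 - 15) = 1.026821
L_2(5.9) = (5.9 - 3)/(9 - 3) × (5.9 - 6)/(9 - 6) × (5.9 - 12)/(9 - 12) × (5.9 - 15)/(9 - 15) = -0.049685
L_3(5.9) = (5.9 - 3)/(12 - 3) × (5.9 - 6)/(12 - 6) × (5.9 - 9)/(12 - 9) × (5.9 - 15)/(12 - 15) = 0.016833
L_4(5.9) = (5.9 - 3)/(15 - 3) × (5.9 - 6)/(15 - 6) × (5.9 - 9)/(15 - 9) × (5.9 - 12)/(15 - 12) = -0.002821

P(5.9) = 23×L_0(5.9) + 7×L_1(5.9) + 17×L_2(5.9) + (-2)×L_3(5.9) + (-11)×L_4(5.9)
P(5.9) = 6.544060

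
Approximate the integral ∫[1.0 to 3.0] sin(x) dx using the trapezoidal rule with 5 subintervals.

f(x) = sin(x)
a = 1.0, b = 3.0, n = 5
h = (b - a)/n = 0.400000

Trapezoidal rule: (h/2)[f(x₀) + 2f(x₁) + 2f(x₂) + ... + f(xₙ)]

x_0 = 1.0000, f(x_0) = 0.841471, coefficient = 1
x_1 = 1.4000, f(x_1) = 0.985450, coefficient = 2
x_2 = 1.8000, f(x_2) = 0.973848, coefficient = 2
x_3 = 2.2000, f(x_3) = 0.808496, coefficient = 2
x_4 = 2.6000, f(x_4) = 0.515501, coefficient = 2
x_5 = 3.0000, f(x_5) = 0.141120, coefficient = 1

I ≈ (0.400000/2) × 7.549181 = 1.509836
Exact value: 1.530295
Error: 0.020459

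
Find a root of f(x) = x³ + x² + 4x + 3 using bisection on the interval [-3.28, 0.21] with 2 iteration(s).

f(x) = x³ + x² + 4x + 3
Initial interval: [-3.28, 0.21]

Iteration 1:
  c_1 = (-3.280000 + 0.210000)/2 = -1.535000
  f(c_1) = f(-1.535000) = -4.400580
  f(a) × f(c) ≥ 0, new interval: [-1.535000, 0.210000]
Iteration 2:
  c_2 = (-1.535000 + 0.210000)/2 = -0.662500
  f(c_2) = f(-0.662500) = 0.498131
  f(a) × f(c) < 0, new interval: [-1.535000, -0.662500]

After 2 iteration(s), the approximation is c_2 = -0.662500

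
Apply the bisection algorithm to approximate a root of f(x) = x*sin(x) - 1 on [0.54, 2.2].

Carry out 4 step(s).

f(x) = x*sin(x) - 1
Initial interval: [0.54, 2.2]

Iteration 1:
  c_1 = (0.540000 + 2.200000)/2 = 1.370000
  f(c_1) = f(1.370000) = 0.342474
  f(a) × f(c) < 0, new interval: [0.540000, 1.370000]
Iteration 2:
  c_2 = (0.540000 + 1.370000)/2 = 0.955000
  f(c_2) = f(0.955000) = -0.220420
  f(a) × f(c) ≥ 0, new interval: [0.955000, 1.370000]
Iteration 3:
  c_3 = (0.955000 + 1.370000)/2 = 1.162500
  f(c_3) = f(1.162500) = 0.066941
  f(a) × f(c) < 0, new interval: [0.955000, 1.162500]
Iteration 4:
  c_4 = (0.955000 + 1.162500)/2 = 1.058750
  f(c_4) = f(1.058750) = -0.077041
  f(a) × f(c) ≥ 0, new interval: [1.058750, 1.162500]

After 4 iteration(s), the approximation is c_4 = 1.058750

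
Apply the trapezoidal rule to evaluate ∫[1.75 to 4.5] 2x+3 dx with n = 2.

f(x) = 2x+3
a = 1.75, b = 4.5, n = 2
h = (b - a)/n = 1.375000

Trapezoidal rule: (h/2)[f(x₀) + 2f(x₁) + 2f(x₂) + ... + f(xₙ)]

x_0 = 1.7500, f(x_0) = 6.500000, coefficient = 1
x_1 = 3.1250, f(x_1) = 9.250000, coefficient = 2
x_2 = 4.5000, f(x_2) = 12.000000, coefficient = 1

I ≈ (1.375000/2) × 37.000000 = 25.437500
Exact value: 25.437500
Error: 0.000000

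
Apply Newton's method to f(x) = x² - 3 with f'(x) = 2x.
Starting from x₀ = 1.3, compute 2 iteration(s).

f(x) = x² - 3
f'(x) = 2x
x₀ = 1.3

Newton-Raphson formula: x_{n+1} = x_n - f(x_n)/f'(x_n)

Iteration 1:
  f(1.300000) = -1.310000
  f'(1.300000) = 2.600000
  x_1 = 1.300000 - (-1.310000)/2.600000 = 1.803846
Iteration 2:
  f(1.803846) = 0.253861
  f'(1.803846) = 3.607692
  x_2 = 1.803846 - 0.253861/3.607692 = 1.733480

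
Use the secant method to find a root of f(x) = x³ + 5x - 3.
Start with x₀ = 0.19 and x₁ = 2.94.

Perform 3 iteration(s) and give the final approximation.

f(x) = x³ + 5x - 3
x₀ = 0.19, x₁ = 2.94

Secant formula: x_{n+1} = x_n - f(x_n)(x_n - x_{n-1})/(f(x_n) - f(x_{n-1}))

Iteration 1:
  f(0.190000) = -2.043141
  f(2.940000) = 37.112184
  x_2 = 2.940000 - 37.112184×(2.940000 - 0.190000)/(37.112184 - (-2.043141))
       = 0.333496
Iteration 2:
  f(2.940000) = 37.112184
  f(0.333496) = -1.295428
  x_3 = 0.333496 - (-1.295428)×(0.333496 - 2.940000)/(-1.295428 - 37.112184)
       = 0.421409
Iteration 3:
  f(0.333496) = -1.295428
  f(0.421409) = -0.818117
  x_4 = 0.421409 - (-0.818117)×(0.421409 - 0.333496)/(-0.818117 - (-1.295428))
       = 0.572094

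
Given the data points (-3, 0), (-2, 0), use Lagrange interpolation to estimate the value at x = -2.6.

Lagrange interpolation formula:
P(x) = Σ yᵢ × Lᵢ(x)
where Lᵢ(x) = Π_{j≠i} (x - xⱼ)/(xᵢ - xⱼ)

L_0(-2.6) = (-2.6 - (-2))/(-3 - (-2)) = 0.600000
L_1(-2.6) = (-2.6 - (-3))/(-2 - (-3)) = 0.400000

P(-2.6) = 0×L_0(-2.6) + 0×L_1(-2.6)
P(-2.6) = 0.000000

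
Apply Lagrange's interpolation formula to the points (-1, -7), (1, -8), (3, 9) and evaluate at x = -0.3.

Lagrange interpolation formula:
P(x) = Σ yᵢ × Lᵢ(x)
where Lᵢ(x) = Π_{j≠i} (x - xⱼ)/(xᵢ - xⱼ)

L_0(-0.3) = (-0.3 - 1)/(-1 - 1) × (-0.3 - 3)/(-1 - 3) = 0.536250
L_1(-0.3) = (-0.3 - (-1))/(1 - (-1)) × (-0.3 - 3)/(1 - 3) = 0.577500
L_2(-0.3) = (-0.3 - (-1))/(3 - (-1)) × (-0.3 - 1)/(3 - 1) = -0.113750

P(-0.3) = (-7)×L_0(-0.3) + (-8)×L_1(-0.3) + 9×L_2(-0.3)
P(-0.3) = -9.397500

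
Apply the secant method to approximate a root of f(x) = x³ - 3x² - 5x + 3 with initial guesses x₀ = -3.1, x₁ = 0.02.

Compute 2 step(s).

f(x) = x³ - 3x² - 5x + 3
x₀ = -3.1, x₁ = 0.02

Secant formula: x_{n+1} = x_n - f(x_n)(x_n - x_{n-1})/(f(x_n) - f(x_{n-1}))

Iteration 1:
  f(-3.100000) = -40.121000
  f(0.020000) = 2.898808
  x_2 = 0.020000 - 2.898808×(0.020000 - (-3.100000))/(2.898808 - (-40.121000))
       = -0.190235
Iteration 2:
  f(0.020000) = 2.898808
  f(-0.190235) = 3.835723
  x_3 = -0.190235 - 3.835723×(-0.190235 - 0.020000)/(3.835723 - 2.898808)
       = 0.670466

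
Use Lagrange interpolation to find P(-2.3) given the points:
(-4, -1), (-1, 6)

Lagrange interpolation formula:
P(x) = Σ yᵢ × Lᵢ(x)
where Lᵢ(x) = Π_{j≠i} (x - xⱼ)/(xᵢ - xⱼ)

L_0(-2.3) = (-2.3 - (-1))/(-4 - (-1)) = 0.433333
L_1(-2.3) = (-2.3 - (-4))/(-1 - (-4)) = 0.566667

P(-2.3) = (-1)×L_0(-2.3) + 6×L_1(-2.3)
P(-2.3) = 2.966667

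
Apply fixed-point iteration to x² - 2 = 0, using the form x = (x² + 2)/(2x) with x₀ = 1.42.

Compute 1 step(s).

Equation: x² - 2 = 0
Fixed-point form: x = (x² + 2)/(2x)
x₀ = 1.42

x_1 = g(1.420000) = 1.414225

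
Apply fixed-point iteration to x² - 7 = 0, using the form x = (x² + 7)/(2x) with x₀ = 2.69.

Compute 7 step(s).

Equation: x² - 7 = 0
Fixed-point form: x = (x² + 7)/(2x)
x₀ = 2.69

x_1 = g(2.690000) = 2.646115
x_2 = g(2.646115) = 2.645751
x_3 = g(2.645751) = 2.645751
x_4 = g(2.645751) = 2.645751
x_5 = g(2.645751) = 2.645751
x_6 = g(2.645751) = 2.645751
x_7 = g(2.645751) = 2.645751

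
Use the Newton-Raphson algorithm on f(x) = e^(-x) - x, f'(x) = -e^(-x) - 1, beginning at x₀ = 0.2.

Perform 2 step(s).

f(x) = e^(-x) - x
f'(x) = -e^(-x) - 1
x₀ = 0.2

Newton-Raphson formula: x_{n+1} = x_n - f(x_n)/f'(x_n)

Iteration 1:
  f(0.200000) = 0.618731
  f'(0.200000) = -1.818731
  x_1 = 0.200000 - 0.618731/(-1.818731) = 0.540199
Iteration 2:
  f(0.540199) = 0.042433
  f'(0.540199) = -1.582632
  x_2 = 0.540199 - 0.042433/(-1.582632) = 0.567011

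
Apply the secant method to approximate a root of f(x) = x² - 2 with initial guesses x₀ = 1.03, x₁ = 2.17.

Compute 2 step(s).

f(x) = x² - 2
x₀ = 1.03, x₁ = 2.17

Secant formula: x_{n+1} = x_n - f(x_n)(x_n - x_{n-1})/(f(x_n) - f(x_{n-1}))

Iteration 1:
  f(1.030000) = -0.939100
  f(2.170000) = 2.708900
  x_2 = 2.170000 - 2.708900×(2.170000 - 1.030000)/(2.708900 - (-0.939100))
       = 1.323469
Iteration 2:
  f(2.170000) = 2.708900
  f(1.323469) = -0.248430
  x_3 = 1.323469 - (-0.248430)×(1.323469 - 2.170000)/(-0.248430 - 2.708900)
       = 1.394582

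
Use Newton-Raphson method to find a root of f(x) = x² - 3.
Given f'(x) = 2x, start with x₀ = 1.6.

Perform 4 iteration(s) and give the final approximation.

f(x) = x² - 3
f'(x) = 2x
x₀ = 1.6

Newton-Raphson formula: x_{n+1} = x_n - f(x_n)/f'(x_n)

Iteration 1:
  f(1.600000) = -0.440000
  f'(1.600000) = 3.200000
  x_1 = 1.600000 - (-0.440000)/3.200000 = 1.737500
Iteration 2:
  f(1.737500) = 0.018906
  f'(1.737500) = 3.475000
  x_2 = 1.737500 - 0.018906/3.475000 = 1.732059
Iteration 3:
  f(1.732059) = 0.000030
  f'(1.732059) = 3.464119
  x_3 = 1.732059 - 0.000030/3.464119 = 1.732051
Iteration 4:
  f(1.732051) = 0.000000
  f'(1.732051) = 3.464102
  x_4 = 1.732051 - 0.000000/3.464102 = 1.732051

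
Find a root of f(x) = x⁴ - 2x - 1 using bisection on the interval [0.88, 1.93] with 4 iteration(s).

f(x) = x⁴ - 2x - 1
Initial interval: [0.88, 1.93]

Iteration 1:
  c_1 = (0.880000 + 1.930000)/2 = 1.405000
  f(c_1) = f(1.405000) = 0.086775
  f(a) × f(c) < 0, new interval: [0.880000, 1.405000]
Iteration 2:
  c_2 = (0.880000 + 1.405000)/2 = 1.142500
  f(c_2) = f(1.142500) = -1.581176
  f(a) × f(c) ≥ 0, new interval: [1.142500, 1.405000]
Iteration 3:
  c_3 = (1.142500 + 1.405000)/2 = 1.273750
  f(c_3) = f(1.273750) = -0.915191
  f(a) × f(c) ≥ 0, new interval: [1.273750, 1.405000]
Iteration 4:
  c_4 = (1.273750 + 1.405000)/2 = 1.339375
  f(c_4) = f(1.339375) = -0.460582
  f(a) × f(c) ≥ 0, new interval: [1.339375, 1.405000]

After 4 iteration(s), the approximation is c_4 = 1.339375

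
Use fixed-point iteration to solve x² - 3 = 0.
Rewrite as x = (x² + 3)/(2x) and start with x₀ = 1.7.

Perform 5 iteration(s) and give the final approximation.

Equation: x² - 3 = 0
Fixed-point form: x = (x² + 3)/(2x)
x₀ = 1.7

x_1 = g(1.700000) = 1.732353
x_2 = g(1.732353) = 1.732051
x_3 = g(1.732051) = 1.732051
x_4 = g(1.732051) = 1.732051
x_5 = g(1.732051) = 1.732051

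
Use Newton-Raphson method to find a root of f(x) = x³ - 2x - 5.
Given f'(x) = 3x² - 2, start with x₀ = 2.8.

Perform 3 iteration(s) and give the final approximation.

f(x) = x³ - 2x - 5
f'(x) = 3x² - 2
x₀ = 2.8

Newton-Raphson formula: x_{n+1} = x_n - f(x_n)/f'(x_n)

Iteration 1:
  f(2.800000) = 11.352000
  f'(2.800000) = 21.520000
  x_1 = 2.800000 - 11.352000/21.520000 = 2.272491
Iteration 2:
  f(2.272491) = 2.190647
  f'(2.272491) = 13.492642
  x_2 = 2.272491 - 2.190647/13.492642 = 2.110132
Iteration 3:
  f(2.110132) = 0.175431
  f'(2.110132) = 11.357972
  x_3 = 2.110132 - 0.175431/11.357972 = 2.094686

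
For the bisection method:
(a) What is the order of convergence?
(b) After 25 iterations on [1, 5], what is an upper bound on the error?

(a) Bisection has linear (order 1) convergence; the error is halved each step.

(b) Error bound = (b-a)/2^n = (5 - 1)/2^{25}
    = 4/2^{25}

(a) 1 (linear); (b) error ≤ 1.19e-07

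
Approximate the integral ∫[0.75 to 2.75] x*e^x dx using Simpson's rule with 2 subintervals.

f(x) = x*e^x
a = 0.75, b = 2.75, n = 2
h = (b - a)/n = 1.000000

Simpson's rule: (h/3)[f(x₀) + 4f(x₁) + 2f(x₂) + ... + f(xₙ)]

x_0 = 0.7500, f(x_0) = 1.587750, coefficient = 1
x_1 = 1.7500, f(x_1) = 10.070555, coefficient = 4
x_2 = 2.7500, f(x_2) = 43.017238, coefficient = 1

I ≈ (1.000000/3) × 84.887206 = 28.295735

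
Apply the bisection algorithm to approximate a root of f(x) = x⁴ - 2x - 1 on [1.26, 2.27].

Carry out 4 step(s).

f(x) = x⁴ - 2x - 1
Initial interval: [1.26, 2.27]

Iteration 1:
  c_1 = (1.260000 + 2.270000)/2 = 1.765000
  f(c_1) = f(1.765000) = 5.174627
  f(a) × f(c) < 0, new interval: [1.260000, 1.765000]
Iteration 2:
  c_2 = (1.260000 + 1.765000)/2 = 1.512500
  f(c_2) = f(1.512500) = 1.208371
  f(a) × f(c) < 0, new interval: [1.260000, 1.512500]
Iteration 3:
  c_3 = (1.260000 + 1.512500)/2 = 1.386250
  f(c_3) = f(1.386250) = -0.079611
  f(a) × f(c) ≥ 0, new interval: [1.386250, 1.512500]
Iteration 4:
  c_4 = (1.386250 + 1.512500)/2 = 1.449375
  f(c_4) = f(1.449375) = 0.514140
  f(a) × f(c) < 0, new interval: [1.386250, 1.449375]

After 4 iteration(s), the approximation is c_4 = 1.449375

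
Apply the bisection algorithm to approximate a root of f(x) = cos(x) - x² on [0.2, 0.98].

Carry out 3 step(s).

f(x) = cos(x) - x²
Initial interval: [0.2, 0.98]

Iteration 1:
  c_1 = (0.200000 + 0.980000)/2 = 0.590000
  f(c_1) = f(0.590000) = 0.482841
  f(a) × f(c) ≥ 0, new interval: [0.590000, 0.980000]
Iteration 2:
  c_2 = (0.590000 + 0.980000)/2 = 0.785000
  f(c_2) = f(0.785000) = 0.091163
  f(a) × f(c) ≥ 0, new interval: [0.785000, 0.980000]
Iteration 3:
  c_3 = (0.785000 + 0.980000)/2 = 0.882500
  f(c_3) = f(0.882500) = -0.143584
  f(a) × f(c) < 0, new interval: [0.785000, 0.882500]

After 3 iteration(s), the approximation is c_3 = 0.882500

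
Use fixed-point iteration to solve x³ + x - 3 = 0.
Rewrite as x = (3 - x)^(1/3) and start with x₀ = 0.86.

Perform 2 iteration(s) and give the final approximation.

Equation: x³ + x - 3 = 0
Fixed-point form: x = (3 - x)^(1/3)
x₀ = 0.86

x_1 = g(0.860000) = 1.288659
x_2 = g(1.288659) = 1.196131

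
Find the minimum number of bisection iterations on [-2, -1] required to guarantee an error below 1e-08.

We need (b-a)/2^n ≤ 1e-08
(-1 - (-2))/2^n ≤ 1e-08
1/2^n ≤ 1e-08
2^n ≥ 100000000
n ≥ log₂(100000000) = 26.58
n ≥ 27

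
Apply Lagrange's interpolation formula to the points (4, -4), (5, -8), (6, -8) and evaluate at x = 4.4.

Lagrange interpolation formula:
P(x) = Σ yᵢ × Lᵢ(x)
where Lᵢ(x) = Π_{j≠i} (x - xⱼ)/(xᵢ - xⱼ)

L_0(4.4) = (4.4 - 5)/(4 - 5) × (4.4 - 6)/(4 - 6) = 0.480000
L_1(4.4) = (4.4 - 4)/(5 - 4) × (4.4 - 6)/(5 - 6) = 0.640000
L_2(4.4) = (4.4 - 4)/(6 - 4) × (4.4 - 5)/(6 - 5) = -0.120000

P(4.4) = (-4)×L_0(4.4) + (-8)×L_1(4.4) + (-8)×L_2(4.4)
P(4.4) = -6.080000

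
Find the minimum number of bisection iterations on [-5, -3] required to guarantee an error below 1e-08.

We need (b-a)/2^n ≤ 1e-08
(-3 - (-5))/2^n ≤ 1e-08
2/2^n ≤ 1e-08
2^n ≥ 200000000
n ≥ log₂(200000000) = 27.58
n ≥ 28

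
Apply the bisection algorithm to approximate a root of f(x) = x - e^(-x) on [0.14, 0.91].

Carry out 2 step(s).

f(x) = x - e^(-x)
Initial interval: [0.14, 0.91]

Iteration 1:
  c_1 = (0.140000 + 0.910000)/2 = 0.525000
  f(c_1) = f(0.525000) = -0.066555
  f(a) × f(c) ≥ 0, new interval: [0.525000, 0.910000]
Iteration 2:
  c_2 = (0.525000 + 0.910000)/2 = 0.717500
  f(c_2) = f(0.717500) = 0.229529
  f(a) × f(c) < 0, new interval: [0.525000, 0.717500]

After 2 iteration(s), the approximation is c_2 = 0.717500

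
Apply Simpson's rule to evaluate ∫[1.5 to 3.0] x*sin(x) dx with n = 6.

f(x) = x*sin(x)
a = 1.5, b = 3.0, n = 6
h = (b - a)/n = 0.250000

Simpson's rule: (h/3)[f(x₀) + 4f(x₁) + 2f(x₂) + ... + f(xₙ)]

x_0 = 1.5000, f(x_0) = 1.496242, coefficient = 1
x_1 = 1.7500, f(x_1) = 1.721975, coefficient = 4
x_2 = 2.0000, f(x_2) = 1.818595, coefficient = 2
x_3 = 2.2500, f(x_3) = 1.750665, coefficient = 4
x_4 = 2.5000, f(x_4) = 1.496180, coefficient = 2
x_5 = 2.7500, f(x_5) = 1.049568, coefficient = 4
x_6 = 3.0000, f(x_6) = 0.423360, coefficient = 1

I ≈ (0.250000/3) × 26.637984 = 2.219832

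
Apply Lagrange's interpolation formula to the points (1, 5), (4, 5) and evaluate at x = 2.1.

Lagrange interpolation formula:
P(x) = Σ yᵢ × Lᵢ(x)
where Lᵢ(x) = Π_{j≠i} (x - xⱼ)/(xᵢ - xⱼ)

L_0(2.1) = (2.1 - 4)/(1 - 4) = 0.633333
L_1(2.1) = (2.1 - 1)/(4 - 1) = 0.366667

P(2.1) = 5×L_0(2.1) + 5×L_1(2.1)
P(2.1) = 5.000000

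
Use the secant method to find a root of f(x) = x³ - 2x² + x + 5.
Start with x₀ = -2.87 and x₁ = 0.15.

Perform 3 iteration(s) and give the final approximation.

f(x) = x³ - 2x² + x + 5
x₀ = -2.87, x₁ = 0.15

Secant formula: x_{n+1} = x_n - f(x_n)(x_n - x_{n-1})/(f(x_n) - f(x_{n-1}))

Iteration 1:
  f(-2.870000) = -37.983703
  f(0.150000) = 5.108375
  x_2 = 0.150000 - 5.108375×(0.150000 - (-2.870000))/(5.108375 - (-37.983703))
       = -0.208008
Iteration 2:
  f(0.150000) = 5.108375
  f(-0.208008) = 4.696458
  x_3 = -0.208008 - 4.696458×(-0.208008 - 0.150000)/(4.696458 - 5.108375)
       = -4.289821
Iteration 3:
  f(-0.208008) = 4.696458
  f(-4.289821) = -115.038661
  x_4 = -4.289821 - (-115.038661)×(-4.289821 - (-0.208008))/(-115.038661 - 4.696458)
       = -0.368112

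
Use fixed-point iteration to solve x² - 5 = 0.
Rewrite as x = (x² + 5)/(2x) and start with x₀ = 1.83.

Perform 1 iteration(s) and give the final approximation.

Equation: x² - 5 = 0
Fixed-point form: x = (x² + 5)/(2x)
x₀ = 1.83

x_1 = g(1.830000) = 2.281120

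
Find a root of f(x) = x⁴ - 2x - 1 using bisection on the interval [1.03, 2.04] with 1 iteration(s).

f(x) = x⁴ - 2x - 1
Initial interval: [1.03, 2.04]

Iteration 1:
  c_1 = (1.030000 + 2.040000)/2 = 1.535000
  f(c_1) = f(1.535000) = 1.481796
  f(a) × f(c) < 0, new interval: [1.030000, 1.535000]

After 1 iteration(s), the approximation is c_1 = 1.535000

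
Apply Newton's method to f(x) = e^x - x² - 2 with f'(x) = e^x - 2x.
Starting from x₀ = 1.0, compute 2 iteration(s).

f(x) = e^x - x² - 2
f'(x) = e^x - 2x
x₀ = 1.0

Newton-Raphson formula: x_{n+1} = x_n - f(x_n)/f'(x_n)

Iteration 1:
  f(1.000000) = -0.281718
  f'(1.000000) = 0.718282
  x_1 = 1.000000 - (-0.281718)/0.718282 = 1.392211
Iteration 2:
  f(1.392211) = 0.085485
  f'(1.392211) = 1.239315
  x_2 = 1.392211 - 0.085485/1.239315 = 1.323233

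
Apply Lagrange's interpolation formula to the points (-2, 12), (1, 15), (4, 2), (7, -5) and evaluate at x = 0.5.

Lagrange interpolation formula:
P(x) = Σ yᵢ × Lᵢ(x)
where Lᵢ(x) = Π_{j≠i} (x - xⱼ)/(xᵢ - xⱼ)

L_0(0.5) = (0.5 - 1)/(-2 - 1) × (0.5 - 4)/(-2 - 4) × (0.5 - 7)/(-2 - 7) = 0.070216
L_1(0.5) = (0.5 - (-2))/(1 - (-2)) × (0.5 - 4)/(1 - 4) × (0.5 - 7)/(1 - 7) = 1.053241
L_2(0.5) = (0.5 - (-2))/(4 - (-2)) × (0.5 - 1)/(4 - 1) × (0.5 - 7)/(4 - 7) = -0.150463
L_3(0.5) = (0.5 - (-2))/(7 - (-2)) × (0.5 - 1)/(7 - 1) × (0.5 - 4)/(7 - 4) = 0.027006

P(0.5) = 12×L_0(0.5) + 15×L_1(0.5) + 2×L_2(0.5) + (-5)×L_3(0.5)
P(0.5) = 16.205247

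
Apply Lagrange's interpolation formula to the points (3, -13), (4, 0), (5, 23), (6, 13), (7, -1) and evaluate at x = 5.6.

Lagrange interpolation formula:
P(x) = Σ yᵢ × Lᵢ(x)
where Lᵢ(x) = Π_{j≠i} (x - xⱼ)/(xᵢ - xⱼ)

L_0(5.6) = (5.6 - 4)/(3 - 4) × (5.6 - 5)/(3 - 5) × (5.6 - 6)/(3 - 6) × (5.6 - 7)/(3 - 7) = 0.022400
L_1(5.6) = (5.6 - 3)/(4 - 3) × (5.6 - 5)/(4 - 5) × (5.6 - 6)/(4 - 6) × (5.6 - 7)/(4 - 7) = -0.145600
L_2(5.6) = (5.6 - 3)/(5 - 3) × (5.6 - 4)/(5 - 4) × (5.6 - 6)/(5 - 6) × (5.6 - 7)/(5 - 7) = 0.582400
L_3(5.6) = (5.6 - 3)/(6 - 3) × (5.6 - 4)/(6 - 4) × (5.6 - 5)/(6 - 5) × (5.6 - 7)/(6 - 7) = 0.582400
L_4(5.6) = (5.6 - 3)/(7 - 3) × (5.6 - 4)/(7 - 4) × (5.6 - 5)/(7 - 5) × (5.6 - 6)/(7 - 6) = -0.041600

P(5.6) = (-13)×L_0(5.6) + 0×L_1(5.6) + 23×L_2(5.6) + 13×L_3(5.6) + (-1)×L_4(5.6)
P(5.6) = 20.716800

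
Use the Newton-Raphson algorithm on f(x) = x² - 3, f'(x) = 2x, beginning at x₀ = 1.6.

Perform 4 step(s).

f(x) = x² - 3
f'(x) = 2x
x₀ = 1.6

Newton-Raphson formula: x_{n+1} = x_n - f(x_n)/f'(x_n)

Iteration 1:
  f(1.600000) = -0.440000
  f'(1.600000) = 3.200000
  x_1 = 1.600000 - (-0.440000)/3.200000 = 1.737500
Iteration 2:
  f(1.737500) = 0.018906
  f'(1.737500) = 3.475000
  x_2 = 1.737500 - 0.018906/3.475000 = 1.732059
Iteration 3:
  f(1.732059) = 0.000030
  f'(1.732059) = 3.464119
  x_3 = 1.732059 - 0.000030/3.464119 = 1.732051
Iteration 4:
  f(1.732051) = 0.000000
  f'(1.732051) = 3.464102
  x_4 = 1.732051 - 0.000000/3.464102 = 1.732051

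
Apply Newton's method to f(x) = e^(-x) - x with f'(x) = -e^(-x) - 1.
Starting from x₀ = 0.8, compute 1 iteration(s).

f(x) = e^(-x) - x
f'(x) = -e^(-x) - 1
x₀ = 0.8

Newton-Raphson formula: x_{n+1} = x_n - f(x_n)/f'(x_n)

Iteration 1:
  f(0.800000) = -0.350671
  f'(0.800000) = -1.449329
  x_1 = 0.800000 - (-0.350671)/(-1.449329) = 0.558046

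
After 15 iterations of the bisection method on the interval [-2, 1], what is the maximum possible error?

Bisection error bound: |error| ≤ (b-a)/2^n
|error| ≤ (1 - (-2))/2^15 = 3/2^15
|error| ≤ 0.0000915527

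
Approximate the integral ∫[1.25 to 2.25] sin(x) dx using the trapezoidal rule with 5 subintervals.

f(x) = sin(x)
a = 1.25, b = 2.25, n = 5
h = (b - a)/n = 0.200000

Trapezoidal rule: (h/2)[f(x₀) + 2f(x₁) + 2f(x₂) + ... + f(xₙ)]

x_0 = 1.2500, f(x_0) = 0.948985, coefficient = 1
x_1 = 1.4500, f(x_1) = 0.992713, coefficient = 2
x_2 = 1.6500, f(x_2) = 0.996865, coefficient = 2
x_3 = 1.8500, f(x_3) = 0.961275, coefficient = 2
x_4 = 2.0500, f(x_4) = 0.887362, coefficient = 2
x_5 = 2.2500, f(x_5) = 0.778073, coefficient = 1

I ≈ (0.200000/2) × 9.403489 = 0.940349
Exact value: 0.943496
Error: 0.003147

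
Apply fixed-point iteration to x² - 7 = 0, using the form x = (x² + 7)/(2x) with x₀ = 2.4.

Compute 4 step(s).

Equation: x² - 7 = 0
Fixed-point form: x = (x² + 7)/(2x)
x₀ = 2.4

x_1 = g(2.400000) = 2.658333
x_2 = g(2.658333) = 2.645781
x_3 = g(2.645781) = 2.645751
x_4 = g(2.645751) = 2.645751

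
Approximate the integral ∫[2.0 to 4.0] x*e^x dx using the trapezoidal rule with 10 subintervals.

f(x) = x*e^x
a = 2.0, b = 4.0, n = 10
h = (b - a)/n = 0.200000

Trapezoidal rule: (h/2)[f(x₀) + 2f(x₁) + 2f(x₂) + ... + f(xₙ)]

x_0 = 2.0000, f(x_0) = 14.778112, coefficient = 1
x_1 = 2.2000, f(x_1) = 19.855030, coefficient = 2
x_2 = 2.4000, f(x_2) = 26.455623, coefficient = 2
x_3 = 2.6000, f(x_3) = 35.005719, coefficient = 2
x_4 = 2.8000, f(x_4) = 46.045011, coefficient = 2
x_5 = 3.0000, f(x_5) = 60.256611, coefficient = 2
x_6 = 3.2000, f(x_6) = 78.504097, coefficient = 2
x_7 = 3.4000, f(x_7) = 101.877940, coefficient = 2
x_8 = 3.6000, f(x_8) = 131.753644, coefficient = 2
x_9 = 3.8000, f(x_9) = 169.864501, coefficient = 2
x_10 = 4.0000, f(x_10) = 218.392600, coefficient = 1

I ≈ (0.200000/2) × 1572.407063 = 157.240706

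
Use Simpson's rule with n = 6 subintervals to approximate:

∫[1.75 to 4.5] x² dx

f(x) = x²
a = 1.75, b = 4.5, n = 6
h = (b - a)/n = 0.458333

Simpson's rule: (h/3)[f(x₀) + 4f(x₁) + 2f(x₂) + ... + f(xₙ)]

x_0 = 1.7500, f(x_0) = 3.062500, coefficient = 1
x_1 = 2.2083, f(x_1) = 4.876736, coefficient = 4
x_2 = 2.6667, f(x_2) = 7.111111, coefficient = 2
x_3 = 3.1250, f(x_3) = 9.765625, coefficient = 4
x_4 = 3.5833, f(x_4) = 12.840278, coefficient = 2
x_5 = 4.0417, f(x_5) = 16.335069, coefficient = 4
x_6 = 4.5000, f(x_6) = 20.250000, coefficient = 1

I ≈ (0.458333/3) × 187.125000 = 28.588542
Exact value: 28.588542
Error: 0.000000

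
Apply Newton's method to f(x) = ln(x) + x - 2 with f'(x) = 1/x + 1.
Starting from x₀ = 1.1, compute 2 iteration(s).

f(x) = ln(x) + x - 2
f'(x) = 1/x + 1
x₀ = 1.1

Newton-Raphson formula: x_{n+1} = x_n - f(x_n)/f'(x_n)

Iteration 1:
  f(1.100000) = -0.804690
  f'(1.100000) = 1.909091
  x_1 = 1.100000 - (-0.804690)/1.909091 = 1.521504
Iteration 2:
  f(1.521504) = -0.058796
  f'(1.521504) = 1.657244
  x_2 = 1.521504 - (-0.058796)/1.657244 = 1.556983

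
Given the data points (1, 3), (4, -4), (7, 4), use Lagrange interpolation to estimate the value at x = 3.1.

Lagrange interpolation formula:
P(x) = Σ yᵢ × Lᵢ(x)
where Lᵢ(x) = Π_{j≠i} (x - xⱼ)/(xᵢ - xⱼ)

L_0(3.1) = (3.1 - 4)/(1 - 4) × (3.1 - 7)/(1 - 7) = 0.195000
L_1(3.1) = (3.1 - 1)/(4 - 1) × (3.1 - 7)/(4 - 7) = 0.910000
L_2(3.1) = (3.1 - 1)/(7 - 1) × (3.1 - 4)/(7 - 4) = -0.105000

P(3.1) = 3×L_0(3.1) + (-4)×L_1(3.1) + 4×L_2(3.1)
P(3.1) = -3.475000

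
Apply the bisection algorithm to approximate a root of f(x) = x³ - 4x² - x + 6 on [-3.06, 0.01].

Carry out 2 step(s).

f(x) = x³ - 4x² - x + 6
Initial interval: [-3.06, 0.01]

Iteration 1:
  c_1 = (-3.060000 + 0.010000)/2 = -1.525000
  f(c_1) = f(-1.525000) = -5.324078
  f(a) × f(c) ≥ 0, new interval: [-1.525000, 0.010000]
Iteration 2:
  c_2 = (-1.525000 + 0.010000)/2 = -0.757500
  f(c_2) = f(-0.757500) = 4.027617
  f(a) × f(c) < 0, new interval: [-1.525000, -0.757500]

After 2 iteration(s), the approximation is c_2 = -0.757500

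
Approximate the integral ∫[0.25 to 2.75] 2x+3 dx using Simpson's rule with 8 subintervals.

f(x) = 2x+3
a = 0.25, b = 2.75, n = 8
h = (b - a)/n = 0.312500

Simpson's rule: (h/3)[f(x₀) + 4f(x₁) + 2f(x₂) + ... + f(xₙ)]

x_0 = 0.2500, f(x_0) = 3.500000, coefficient = 1
x_1 = 0.5625, f(x_1) = 4.125000, coefficient = 4
x_2 = 0.8750, f(x_2) = 4.750000, coefficient = 2
x_3 = 1.1875, f(x_3) = 5.375000, coefficient = 4
x_4 = 1.5000, f(x_4) = 6.000000, coefficient = 2
x_5 = 1.8125, f(x_5) = 6.625000, coefficient = 4
x_6 = 2.1250, f(x_6) = 7.250000, coefficient = 2
x_7 = 2.4375, f(x_7) = 7.875000, coefficient = 4
x_8 = 2.7500, f(x_8) = 8.500000, coefficient = 1

I ≈ (0.312500/3) × 144.000000 = 15.000000
Exact value: 15.000000
Error: 0.000000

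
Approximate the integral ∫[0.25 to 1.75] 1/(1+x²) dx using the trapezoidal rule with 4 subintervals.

f(x) = 1/(1+x²)
a = 0.25, b = 1.75, n = 4
h = (b - a)/n = 0.375000

Trapezoidal rule: (h/2)[f(x₀) + 2f(x₁) + 2f(x₂) + ... + f(xₙ)]

x_0 = 0.2500, f(x_0) = 0.941176, coefficient = 1
x_1 = 0.6250, f(x_1) = 0.719101, coefficient = 2
x_2 = 1.0000, f(x_2) = 0.500000, coefficient = 2
x_3 = 1.3750, f(x_3) = 0.345946, coefficient = 2
x_4 = 1.7500, f(x_4) = 0.246154, coefficient = 1

I ≈ (0.375000/2) × 4.317424 = 0.809517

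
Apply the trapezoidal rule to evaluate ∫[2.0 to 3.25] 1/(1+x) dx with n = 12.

f(x) = 1/(1+x)
a = 2.0, b = 3.25, n = 12
h = (b - a)/n = 0.104167

Trapezoidal rule: (h/2)[f(x₀) + 2f(x₁) + 2f(x₂) + ... + f(xₙ)]

x_0 = 2.0000, f(x_0) = 0.333333, coefficient = 1
x_1 = 2.1042, f(x_1) = 0.322148, coefficient = 2
x_2 = 2.2083, f(x_2) = 0.311688, coefficient = 2
x_3 = 2.3125, f(x_3) = 0.301887, coefficient = 2
x_4 = 2.4167, f(x_4) = 0.292683, coefficient = 2
x_5 = 2.5208, f(x_5) = 0.284024, coefficient = 2
x_6 = 2.6250, f(x_6) = 0.275862, coefficient = 2
x_7 = 2.7292, f(x_7) = 0.268156, coefficient = 2
x_8 = 2.8333, f(x_8) = 0.260870, coefficient = 2
x_9 = 2.9375, f(x_9) = 0.253968, coefficient = 2
x_10 = 3.0417, f(x_10) = 0.247423, coefficient = 2
x_11 = 3.1458, f(x_11) = 0.241206, coefficient = 2
x_12 = 3.2500, f(x_12) = 0.235294, coefficient = 1

I ≈ (0.104167/2) × 6.688456 = 0.348357
Exact value: 0.348307
Error: 0.000050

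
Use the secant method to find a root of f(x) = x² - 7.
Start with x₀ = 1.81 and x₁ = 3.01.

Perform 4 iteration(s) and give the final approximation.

f(x) = x² - 7
x₀ = 1.81, x₁ = 3.01

Secant formula: x_{n+1} = x_n - f(x_n)(x_n - x_{n-1})/(f(x_n) - f(x_{n-1}))

Iteration 1:
  f(1.810000) = -3.723900
  f(3.010000) = 2.060100
  x_2 = 3.010000 - 2.060100×(3.010000 - 1.810000)/(2.060100 - (-3.723900))
       = 2.582593
Iteration 2:
  f(3.010000) = 2.060100
  f(2.582593) = -0.330212
  x_3 = 2.582593 - (-0.330212)×(2.582593 - 3.010000)/(-0.330212 - 2.060100)
       = 2.641638
Iteration 3:
  f(2.582593) = -0.330212
  f(2.641638) = -0.021750
  x_4 = 2.641638 - (-0.021750)×(2.641638 - 2.582593)/(-0.021750 - (-0.330212))
       = 2.645801
Iteration 4:
  f(2.641638) = -0.021750
  f(2.645801) = 0.000263
  x_5 = 2.645801 - 0.000263×(2.645801 - 2.641638)/(0.000263 - (-0.021750))
       = 2.645751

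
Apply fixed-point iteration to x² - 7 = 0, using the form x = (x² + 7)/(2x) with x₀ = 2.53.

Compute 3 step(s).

Equation: x² - 7 = 0
Fixed-point form: x = (x² + 7)/(2x)
x₀ = 2.53

x_1 = g(2.530000) = 2.648399
x_2 = g(2.648399) = 2.645753
x_3 = g(2.645753) = 2.645751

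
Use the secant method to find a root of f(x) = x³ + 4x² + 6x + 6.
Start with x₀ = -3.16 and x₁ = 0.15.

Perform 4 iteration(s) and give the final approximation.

f(x) = x³ + 4x² + 6x + 6
x₀ = -3.16, x₁ = 0.15

Secant formula: x_{n+1} = x_n - f(x_n)(x_n - x_{n-1})/(f(x_n) - f(x_{n-1}))

Iteration 1:
  f(-3.160000) = -4.572096
  f(0.150000) = 6.993375
  x_2 = 0.150000 - 6.993375×(0.150000 - (-3.160000))/(6.993375 - (-4.572096))
       = -1.851481
Iteration 2:
  f(0.150000) = 6.993375
  f(-1.851481) = 2.256198
  x_3 = -1.851481 - 2.256198×(-1.851481 - 0.150000)/(2.256198 - 6.993375)
       = -2.804736
Iteration 3:
  f(-1.851481) = 2.256198
  f(-2.804736) = -1.425820
  x_4 = -2.804736 - (-1.425820)×(-2.804736 - (-1.851481))/(-1.425820 - 2.256198)
       = -2.435599
Iteration 4:
  f(-2.804736) = -1.425820
  f(-2.435599) = 0.666656
  x_5 = -2.435599 - 0.666656×(-2.435599 - (-2.804736))/(0.666656 - (-1.425820))
       = -2.553205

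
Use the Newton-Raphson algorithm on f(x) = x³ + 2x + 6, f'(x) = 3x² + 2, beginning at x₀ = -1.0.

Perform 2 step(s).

f(x) = x³ + 2x + 6
f'(x) = 3x² + 2
x₀ = -1.0

Newton-Raphson formula: x_{n+1} = x_n - f(x_n)/f'(x_n)

Iteration 1:
  f(-1.000000) = 3.000000
  f'(-1.000000) = 5.000000
  x_1 = -1.000000 - 3.000000/5.000000 = -1.600000
Iteration 2:
  f(-1.600000) = -1.296000
  f'(-1.600000) = 9.680000
  x_2 = -1.600000 - (-1.296000)/9.680000 = -1.466116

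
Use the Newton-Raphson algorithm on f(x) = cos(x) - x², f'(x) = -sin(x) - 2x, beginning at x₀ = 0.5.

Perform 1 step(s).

f(x) = cos(x) - x²
f'(x) = -sin(x) - 2x
x₀ = 0.5

Newton-Raphson formula: x_{n+1} = x_n - f(x_n)/f'(x_n)

Iteration 1:
  f(0.500000) = 0.627583
  f'(0.500000) = -1.479426
  x_1 = 0.500000 - 0.627583/(-1.479426) = 0.924207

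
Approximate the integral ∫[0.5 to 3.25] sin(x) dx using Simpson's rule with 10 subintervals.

f(x) = sin(x)
a = 0.5, b = 3.25, n = 10
h = (b - a)/n = 0.275000

Simpson's rule: (h/3)[f(x₀) + 4f(x₁) + 2f(x₂) + ... + f(xₙ)]

x_0 = 0.5000, f(x_0) = 0.479426, coefficient = 1
x_1 = 0.7750, f(x_1) = 0.699716, coefficient = 4
x_2 = 1.0500, f(x_2) = 0.867423, coefficient = 2
x_3 = 1.3250, f(x_3) = 0.969944, coefficient = 4
x_4 = 1.6000, f(x_4) = 0.999574, coefficient = 2
x_5 = 1.8750, f(x_5) = 0.954086, coefficient = 4
x_6 = 2.1500, f(x_6) = 0.836899, coefficient = 2
x_7 = 2.4250, f(x_7) = 0.656819, coefficient = 4
x_8 = 2.7000, f(x_8) = 0.427380, coefficient = 2
x_9 = 2.9750, f(x_9) = 0.165823, coefficient = 4
x_10 = 3.2500, f(x_10) = -0.108195, coefficient = 1

I ≈ (0.275000/3) × 20.419334 = 1.871772
Exact value: 1.871712
Error: 0.000060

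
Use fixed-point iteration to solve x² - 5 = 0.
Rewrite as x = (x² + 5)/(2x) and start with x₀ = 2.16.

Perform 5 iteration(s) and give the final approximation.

Equation: x² - 5 = 0
Fixed-point form: x = (x² + 5)/(2x)
x₀ = 2.16

x_1 = g(2.160000) = 2.237407
x_2 = g(2.237407) = 2.236068
x_3 = g(2.236068) = 2.236068
x_4 = g(2.236068) = 2.236068
x_5 = g(2.236068) = 2.236068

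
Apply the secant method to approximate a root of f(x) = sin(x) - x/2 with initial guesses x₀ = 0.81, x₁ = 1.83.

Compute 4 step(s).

f(x) = sin(x) - x/2
x₀ = 0.81, x₁ = 1.83

Secant formula: x_{n+1} = x_n - f(x_n)(x_n - x_{n-1})/(f(x_n) - f(x_{n-1}))

Iteration 1:
  f(0.810000) = 0.319287
  f(1.830000) = 0.051594
  x_2 = 1.830000 - 0.051594×(1.830000 - 0.810000)/(0.051594 - 0.319287)
       = 2.026592
Iteration 2:
  f(1.830000) = 0.051594
  f(2.026592) = -0.115385
  x_3 = 2.026592 - (-0.115385)×(2.026592 - 1.830000)/(-0.115385 - 0.051594)
       = 1.890744
Iteration 3:
  f(2.026592) = -0.115385
  f(1.890744) = 0.003880
  x_4 = 1.890744 - 0.003880×(1.890744 - 2.026592)/(0.003880 - (-0.115385))
       = 1.895163
Iteration 4:
  f(1.890744) = 0.003880
  f(1.895163) = 0.000271
  x_5 = 1.895163 - 0.000271×(1.895163 - 1.890744)/(0.000271 - 0.003880)
       = 1.895495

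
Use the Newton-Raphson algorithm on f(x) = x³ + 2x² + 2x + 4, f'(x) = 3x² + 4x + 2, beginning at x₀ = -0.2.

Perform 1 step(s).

f(x) = x³ + 2x² + 2x + 4
f'(x) = 3x² + 4x + 2
x₀ = -0.2

Newton-Raphson formula: x_{n+1} = x_n - f(x_n)/f'(x_n)

Iteration 1:
  f(-0.200000) = 3.672000
  f'(-0.200000) = 1.320000
  x_1 = -0.200000 - 3.672000/1.320000 = -2.981818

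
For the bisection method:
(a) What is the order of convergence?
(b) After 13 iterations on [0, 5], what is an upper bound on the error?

(a) Bisection has linear (order 1) convergence; the error is halved each step.

(b) Error bound = (b-a)/2^n = (5 - 0)/2^{13}
    = 5/2^{13}

(a) 1 (linear); (b) error ≤ 6.10e-04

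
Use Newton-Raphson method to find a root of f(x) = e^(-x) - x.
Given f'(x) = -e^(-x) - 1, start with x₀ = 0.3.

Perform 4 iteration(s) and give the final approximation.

f(x) = e^(-x) - x
f'(x) = -e^(-x) - 1
x₀ = 0.3

Newton-Raphson formula: x_{n+1} = x_n - f(x_n)/f'(x_n)

Iteration 1:
  f(0.300000) = 0.440818
  f'(0.300000) = -1.740818
  x_1 = 0.300000 - 0.440818/(-1.740818) = 0.553225
Iteration 2:
  f(0.553225) = 0.021868
  f'(0.553225) = -1.575092
  x_2 = 0.553225 - 0.021868/(-1.575092) = 0.567108
Iteration 3:
  f(0.567108) = 0.000055
  f'(0.567108) = -1.567163
  x_3 = 0.567108 - 0.000055/(-1.567163) = 0.567143
Iteration 4:
  f(0.567143) = 0.000000
  f'(0.567143) = -1.567143
  x_4 = 0.567143 - 0.000000/(-1.567143) = 0.567143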